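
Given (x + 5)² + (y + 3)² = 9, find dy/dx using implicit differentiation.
Apply d/dx to both sides, remembering that y depends on x. Each occurrence of y therefore brings in a y' = dy/dx via the chain rule.

With F(x, y) equal to the left-hand side minus the right, differentiate F term by term:
  d/dx[(x + 5)^2] = 2x + 10
  d/dx[(y + 3)^2] = 2·y'(y + 3)
  d/dx[-9] = 0
Adding these up, d/dx[F] = 0 becomes
  (2x + 10) + (2y + 6)·y' = 0,
so isolating y',
  dy/dx = -(2x + 10)/(2y + 6) = (-x - 5)/(y + 3)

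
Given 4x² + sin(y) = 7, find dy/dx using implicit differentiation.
Differentiate the relation implicitly: treat y = y(x) and apply the chain rule, so every y-derivative picks up a y' = dy/dx factor.

With everything moved to the left-hand side, differentiate term by term:
  d/dx[4x^2] = 8x
  d/dx[sin(y)] = y'·cos(y)
  d/dx[-7] = 0

Separating the contributions that come from x directly and those that come through y:
  without y':      8x
  multiplying y':  cos(y)

so (8x) + (cos(y))·y' = 0, and therefore
  dy/dx = -(8x)/(cos(y)) = -8x/cos(y)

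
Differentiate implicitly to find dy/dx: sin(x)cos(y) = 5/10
Differentiate both sides with respect to x, treating y as y(x). By the chain rule, any term containing y contributes a factor of y' = dy/dx when we differentiate it.

Move every term to one side and write the relation as F(x, y) = 0. Term by term,
  d/dx[sin(x)·cos(y)] = -y'·sin(x)·sin(y) + cos(x)·cos(y)
  d/dx[-1/2] = 0

The pieces without y' make up ∂F/∂x and the coefficient of y' is ∂F/∂y:
  ∂F/∂x = cos(x)·cos(y),
  ∂F/∂y = -sin(x)·sin(y).

Since d/dx[F] = ∂F/∂x + (∂F/∂y)·y' = 0, solve for y':
  (∂F/∂y)·y' = -∂F/∂x
  dy/dx = -(∂F/∂x)/(∂F/∂y) = -(cos(x)·cos(y))/(-sin(x)·sin(y)) = 1/(tan(x)·tan(y))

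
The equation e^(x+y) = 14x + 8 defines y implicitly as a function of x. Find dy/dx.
Differentiate both sides with respect to x, treating y as y(x). By the chain rule, any term containing y contributes a factor of y' = dy/dx when we differentiate it.

Move every term to one side and write the relation as F(x, y) = 0. Term by term,
  d/dx[-14x] = -14
  d/dx[e^(x + y)] = (y' + 1)·e^(x + y)
  d/dx[-8] = 0

The pieces without y' make up ∂F/∂x and the coefficient of y' is ∂F/∂y:
  ∂F/∂x = e^(x + y) - 14,
  ∂F/∂y = e^(x + y).

Since d/dx[F] = ∂F/∂x + (∂F/∂y)·y' = 0, solve for y':
  (∂F/∂y)·y' = -∂F/∂x
  dy/dx = -(∂F/∂x)/(∂F/∂y) = -(e^(x + y) - 14)/(e^(x + y)) = 14e^(-x - y) - 1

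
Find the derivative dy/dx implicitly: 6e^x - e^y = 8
Differentiate the relation implicitly: treat y = y(x) and apply the chain rule, so every y-derivative picks up a y' = dy/dx factor.

With everything moved to the left-hand side, differentiate term by term:
  d/dx[6e^(x)] = 6e^(x)
  d/dx[-e^(y)] = -y'·e^(y)
  d/dx[-8] = 0

Separating the contributions that come from x directly and those that come through y:
  without y':      6e^(x)
  multiplying y':  -e^(y)

so (6e^(x)) + (-e^(y))·y' = 0, and therefore
  dy/dx = -(6e^(x))/(-e^(y)) = 6e^(x - y)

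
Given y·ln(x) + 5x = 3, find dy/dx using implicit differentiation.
Differentiate both sides with respect to x, treating y as y(x). By the chain rule, any term containing y contributes a factor of y' = dy/dx when we differentiate it.

Move every term to one side and write the relation as F(x, y) = 0. Term by term,
  d/dx[5x] = 5
  d/dx[y·ln(x)] = y'·ln(x) + y/x
  d/dx[-3] = 0

The pieces without y' make up ∂F/∂x and the coefficient of y' is ∂F/∂y:
  ∂F/∂x = 5 + y/x,
  ∂F/∂y = ln(x).

Since d/dx[F] = ∂F/∂x + (∂F/∂y)·y' = 0, solve for y':
  (∂F/∂y)·y' = -∂F/∂x
  dy/dx = -(∂F/∂x)/(∂F/∂y) = -(5 + y/x)/(ln(x))
        = -((5x + y)/x)/(ln(x)) = (-5x - y)/(x·ln(x))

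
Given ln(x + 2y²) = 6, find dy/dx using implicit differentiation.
Differentiate the relation implicitly: treat y = y(x) and apply the chain rule, so every y-derivative picks up a y' = dy/dx factor.

With everything moved to the left-hand side, differentiate term by term:
  d/dx[ln(x + 2y^2)] = (4y·y' + 1)/(x + 2y^2)
  d/dx[-6] = 0

Separating the contributions that come from x directly and those that come through y:
  without y':      1/(x + 2y^2)
  multiplying y':  4y/(x + 2y^2)

so (1/(x + 2y^2)) + (4y/(x + 2y^2))·y' = 0, and therefore
  dy/dx = -(1/(x + 2y^2))/(4y/(x + 2y^2)) = -1/(4y)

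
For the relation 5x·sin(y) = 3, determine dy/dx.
Take d/dx of both sides. Since y is implicitly a function of x, the chain rule attaches a y' = dy/dx factor whenever we differentiate through y.

Set F(x, y) = (left side) − (right side), so the curve is F = 0. Differentiating each term of F:
  d/dx[5x·sin(y)] = 5x·y'·cos(y) + 5sin(y)
  d/dx[-3] = 0

Collecting, the y'-free part is the partial derivative in x and the y' coefficient is the partial derivative in y:
  ∂F/∂x = 5sin(y)
  ∂F/∂y = 5x·cos(y)

so d/dx[F(x, y(x))] = ∂F/∂x + (∂F/∂y)·y' = 0. Rearranging,
  dy/dx = -(∂F/∂x)/(∂F/∂y) = -(5sin(y))/(5x·cos(y)) = -tan(y)/x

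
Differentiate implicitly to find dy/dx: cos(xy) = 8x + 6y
Differentiate the relation implicitly: treat y = y(x) and apply the chain rule, so every y-derivative picks up a y' = dy/dx factor.

With everything moved to the left-hand side, differentiate term by term:
  d/dx[-8x] = -8
  d/dx[-6y] = -6·y'
  d/dx[cos(xy)] = -(x·y' + y)·sin(xy)

Separating the contributions that come from x directly and those that come through y:
  without y':      -y·sin(xy) - 8
  multiplying y':  -x·sin(xy) - 6

so (-y·sin(xy) - 8) + (-x·sin(xy) - 6)·y' = 0, and therefore
  dy/dx = -(-y·sin(xy) - 8)/(-x·sin(xy) - 6) = -(y·sin(xy) + 8)/(x·sin(xy) + 6)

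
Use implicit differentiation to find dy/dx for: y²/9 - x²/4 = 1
Differentiate the relation implicitly: treat y = y(x) and apply the chain rule, so every y-derivative picks up a y' = dy/dx factor.

With everything moved to the left-hand side, differentiate term by term:
  d/dx[-x^2/4] = -x/2
  d/dx[y^2/9] = 2y·y'/9
  d/dx[-1] = 0

Separating the contributions that come from x directly and those that come through y:
  without y':      -x/2
  multiplying y':  2y/9

so (-x/2) + (2y/9)·y' = 0, and therefore
  dy/dx = -(-x/2)/(2y/9) = 9x/(4y)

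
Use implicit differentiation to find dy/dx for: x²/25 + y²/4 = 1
Differentiate both sides with respect to x, treating y as y(x). By the chain rule, any term containing y contributes a factor of y' = dy/dx when we differentiate it.

Move every term to one side and write the relation as F(x, y) = 0. Term by term,
  d/dx[x^2/25] = 2x/25
  d/dx[y^2/4] = y·y'/2
  d/dx[-1] = 0

The pieces without y' make up ∂F/∂x and the coefficient of y' is ∂F/∂y:
  ∂F/∂x = 2x/25,
  ∂F/∂y = y/2.

Since d/dx[F] = ∂F/∂x + (∂F/∂y)·y' = 0, solve for y':
  (∂F/∂y)·y' = -∂F/∂x
  dy/dx = -(∂F/∂x)/(∂F/∂y) = -(2x/25)/(y/2) = -4x/(25y)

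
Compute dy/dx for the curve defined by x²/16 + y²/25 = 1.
Take d/dx of both sides. Since y is implicitly a function of x, the chain rule attaches a y' = dy/dx factor whenever we differentiate through y.

Set F(x, y) = (left side) − (right side), so the curve is F = 0. Differentiating each term of F:
  d/dx[x^2/16] = x/8
  d/dx[y^2/25] = 2y·y'/25
  d/dx[-1] = 0

Collecting, the y'-free part is the partial derivative in x and the y' coefficient is the partial derivative in y:
  ∂F/∂x = x/8
  ∂F/∂y = 2y/25

so d/dx[F(x, y(x))] = ∂F/∂x + (∂F/∂y)·y' = 0. Rearranging,
  dy/dx = -(∂F/∂x)/(∂F/∂y) = -(x/8)/(2y/25) = -25x/(16y)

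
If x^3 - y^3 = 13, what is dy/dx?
Take d/dx of both sides. Since y is implicitly a function of x, the chain rule attaches a y' = dy/dx factor whenever we differentiate through y.

Set F(x, y) = (left side) − (right side), so the curve is F = 0. Differentiating each term of F:
  d/dx[x^3] = 3x^2
  d/dx[-y^3] = -3y^2·y'
  d/dx[-13] = 0

Collecting, the y'-free part is the partial derivative in x and the y' coefficient is the partial derivative in y:
  ∂F/∂x = 3x^2
  ∂F/∂y = -3y^2

so d/dx[F(x, y(x))] = ∂F/∂x + (∂F/∂y)·y' = 0. Rearranging,
  dy/dx = -(∂F/∂x)/(∂F/∂y) = -(3x^2)/(-3y^2) = x^2/y^2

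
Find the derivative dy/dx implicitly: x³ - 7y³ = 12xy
Apply d/dx to both sides, remembering that y depends on x. Each occurrence of y therefore brings in a y' = dy/dx via the chain rule.

With F(x, y) equal to the left-hand side minus the right, differentiate F term by term:
  d/dx[x^3] = 3x^2
  d/dx[-12xy] = -12x·y' - 12y
  d/dx[-7y^3] = -21y^2·y'
Adding these up, d/dx[F] = 0 becomes
  (3x^2 - 12y) + (-12x - 21y^2)·y' = 0,
so isolating y',
  dy/dx = -(3x^2 - 12y)/(-12x - 21y^2) = (x^2 - 4y)/(4x + 7y^2)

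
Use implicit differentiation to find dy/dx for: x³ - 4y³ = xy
Differentiate both sides with respect to x, treating y as y(x). By the chain rule, any term containing y contributes a factor of y' = dy/dx when we differentiate it.

Move every term to one side and write the relation as F(x, y) = 0. Term by term,
  d/dx[x^3] = 3x^2
  d/dx[-xy] = -x·y' - y
  d/dx[-4y^3] = -12y^2·y'

The pieces without y' make up ∂F/∂x and the coefficient of y' is ∂F/∂y:
  ∂F/∂x = 3x^2 - y,
  ∂F/∂y = -x - 12y^2.

Since d/dx[F] = ∂F/∂x + (∂F/∂y)·y' = 0, solve for y':
  (∂F/∂y)·y' = -∂F/∂x
  dy/dx = -(∂F/∂x)/(∂F/∂y) = -(3x^2 - y)/(-x - 12y^2) = (3x^2 - y)/(x + 12y^2)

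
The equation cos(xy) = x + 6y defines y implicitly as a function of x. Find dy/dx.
Take d/dx of both sides. Since y is implicitly a function of x, the chain rule attaches a y' = dy/dx factor whenever we differentiate through y.

Set F(x, y) = (left side) − (right side), so the curve is F = 0. Differentiating each term of F:
  d/dx[-x] = -1
  d/dx[-6y] = -6·y'
  d/dx[cos(xy)] = -(x·y' + y)·sin(xy)

Collecting, the y'-free part is the partial derivative in x and the y' coefficient is the partial derivative in y:
  ∂F/∂x = -y·sin(xy) - 1
  ∂F/∂y = -x·sin(xy) - 6

so d/dx[F(x, y(x))] = ∂F/∂x + (∂F/∂y)·y' = 0. Rearranging,
  dy/dx = -(∂F/∂x)/(∂F/∂y) = -(-y·sin(xy) - 1)/(-x·sin(xy) - 6) = -(y·sin(xy) + 1)/(x·sin(xy) + 6)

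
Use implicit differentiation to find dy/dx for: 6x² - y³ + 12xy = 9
Differentiate both sides with respect to x, treating y as y(x). By the chain rule, any term containing y contributes a factor of y' = dy/dx when we differentiate it.

Move every term to one side and write the relation as F(x, y) = 0. Term by term,
  d/dx[6x^2] = 12x
  d/dx[12xy] = 12x·y' + 12y
  d/dx[-y^3] = -3y^2·y'
  d/dx[-9] = 0

The pieces without y' make up ∂F/∂x and the coefficient of y' is ∂F/∂y:
  ∂F/∂x = 12x + 12y,
  ∂F/∂y = 12x - 3y^2.

Since d/dx[F] = ∂F/∂x + (∂F/∂y)·y' = 0, solve for y':
  (∂F/∂y)·y' = -∂F/∂x
  dy/dx = -(∂F/∂x)/(∂F/∂y) = -(12x + 12y)/(12x - 3y^2) = 4(-x - y)/(4x - y^2)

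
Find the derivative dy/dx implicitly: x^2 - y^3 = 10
Differentiate the relation implicitly: treat y = y(x) and apply the chain rule, so every y-derivative picks up a y' = dy/dx factor.

With everything moved to the left-hand side, differentiate term by term:
  d/dx[x^2] = 2x
  d/dx[-y^3] = -3y^2·y'
  d/dx[-10] = 0

Separating the contributions that come from x directly and those that come through y:
  without y':      2x
  multiplying y':  -3y^2

so (2x) + (-3y^2)·y' = 0, and therefore
  dy/dx = -(2x)/(-3y^2) = 2x/(3y^2)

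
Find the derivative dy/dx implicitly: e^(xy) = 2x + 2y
Apply d/dx to both sides, remembering that y depends on x. Each occurrence of y therefore brings in a y' = dy/dx via the chain rule.

With F(x, y) equal to the left-hand side minus the right, differentiate F term by term:
  d/dx[-2x] = -2
  d/dx[-2y] = -2·y'
  d/dx[e^(xy)] = (x·y' + y)·e^(xy)
Adding these up, d/dx[F] = 0 becomes
  (y·e^(xy) - 2) + (x·e^(xy) - 2)·y' = 0,
so isolating y',
  dy/dx = -(y·e^(xy) - 2)/(x·e^(xy) - 2) = (-y·e^(xy) + 2)/(x·e^(xy) - 2)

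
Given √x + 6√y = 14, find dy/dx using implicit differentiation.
Apply d/dx to both sides, remembering that y depends on x. Each occurrence of y therefore brings in a y' = dy/dx via the chain rule.

With F(x, y) equal to the left-hand side minus the right, differentiate F term by term:
  d/dx[√(x)] = 1/(2√(x))
  d/dx[6√(y)] = 3·y'/√(y)
  d/dx[-14] = 0
Adding these up, d/dx[F] = 0 becomes
  (1/(2√(x))) + (3/√(y))·y' = 0,
so isolating y',
  dy/dx = -(1/(2√(x)))/(3/√(y)) = -√(y)/(6√(x))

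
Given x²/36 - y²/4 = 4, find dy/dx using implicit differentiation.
Take d/dx of both sides. Since y is implicitly a function of x, the chain rule attaches a y' = dy/dx factor whenever we differentiate through y.

Set F(x, y) = (left side) − (right side), so the curve is F = 0. Differentiating each term of F:
  d/dx[x^2/36] = x/18
  d/dx[-y^2/4] = -y·y'/2
  d/dx[-4] = 0

Collecting, the y'-free part is the partial derivative in x and the y' coefficient is the partial derivative in y:
  ∂F/∂x = x/18
  ∂F/∂y = -y/2

so d/dx[F(x, y(x))] = ∂F/∂x + (∂F/∂y)·y' = 0. Rearranging,
  dy/dx = -(∂F/∂x)/(∂F/∂y) = -(x/18)/(-y/2) = x/(9y)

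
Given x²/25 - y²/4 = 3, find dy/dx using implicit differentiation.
Take d/dx of both sides. Since y is implicitly a function of x, the chain rule attaches a y' = dy/dx factor whenever we differentiate through y.

Set F(x, y) = (left side) − (right side), so the curve is F = 0. Differentiating each term of F:
  d/dx[x^2/25] = 2x/25
  d/dx[-y^2/4] = -y·y'/2
  d/dx[-3] = 0

Collecting, the y'-free part is the partial derivative in x and the y' coefficient is the partial derivative in y:
  ∂F/∂x = 2x/25
  ∂F/∂y = -y/2

so d/dx[F(x, y(x))] = ∂F/∂x + (∂F/∂y)·y' = 0. Rearranging,
  dy/dx = -(∂F/∂x)/(∂F/∂y) = -(2x/25)/(-y/2) = 4x/(25y)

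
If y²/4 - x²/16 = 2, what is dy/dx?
Differentiate both sides with respect to x, treating y as y(x). By the chain rule, any term containing y contributes a factor of y' = dy/dx when we differentiate it.

Move every term to one side and write the relation as F(x, y) = 0. Term by term,
  d/dx[-x^2/16] = -x/8
  d/dx[y^2/4] = y·y'/2
  d/dx[-2] = 0

The pieces without y' make up ∂F/∂x and the coefficient of y' is ∂F/∂y:
  ∂F/∂x = -x/8,
  ∂F/∂y = y/2.

Since d/dx[F] = ∂F/∂x + (∂F/∂y)·y' = 0, solve for y':
  (∂F/∂y)·y' = -∂F/∂x
  dy/dx = -(∂F/∂x)/(∂F/∂y) = -(-x/8)/(y/2) = x/(4y)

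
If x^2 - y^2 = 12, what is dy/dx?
Differentiate the relation implicitly: treat y = y(x) and apply the chain rule, so every y-derivative picks up a y' = dy/dx factor.

With everything moved to the left-hand side, differentiate term by term:
  d/dx[x^2] = 2x
  d/dx[-y^2] = -2y·y'
  d/dx[-12] = 0

Separating the contributions that come from x directly and those that come through y:
  without y':      2x
  multiplying y':  -2y

so (2x) + (-2y)·y' = 0, and therefore
  dy/dx = -(2x)/(-2y) = x/y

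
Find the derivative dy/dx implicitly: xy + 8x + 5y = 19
Differentiate both sides with respect to x, treating y as y(x). By the chain rule, any term containing y contributes a factor of y' = dy/dx when we differentiate it.

Move every term to one side and write the relation as F(x, y) = 0. Term by term,
  d/dx[xy] = x·y' + y
  d/dx[8x] = 8
  d/dx[5y] = 5·y'
  d/dx[-19] = 0

The pieces without y' make up ∂F/∂x and the coefficient of y' is ∂F/∂y:
  ∂F/∂x = y + 8,
  ∂F/∂y = x + 5.

Since d/dx[F] = ∂F/∂x + (∂F/∂y)·y' = 0, solve for y':
  (∂F/∂y)·y' = -∂F/∂x
  dy/dx = -(∂F/∂x)/(∂F/∂y) = -(y + 8)/(x + 5) = (-y - 8)/(x + 5)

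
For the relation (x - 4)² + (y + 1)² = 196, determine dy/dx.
Differentiate both sides with respect to x, treating y as y(x). By the chain rule, any term containing y contributes a factor of y' = dy/dx when we differentiate it.

Move every term to one side and write the relation as F(x, y) = 0. Term by term,
  d/dx[(x - 4)^2] = 2x - 8
  d/dx[(y + 1)^2] = 2·y'(y + 1)
  d/dx[-196] = 0

The pieces without y' make up ∂F/∂x and the coefficient of y' is ∂F/∂y:
  ∂F/∂x = 2x - 8,
  ∂F/∂y = 2y + 2.

Since d/dx[F] = ∂F/∂x + (∂F/∂y)·y' = 0, solve for y':
  (∂F/∂y)·y' = -∂F/∂x
  dy/dx = -(∂F/∂x)/(∂F/∂y) = -(2x - 8)/(2y + 2) = (4 - x)/(y + 1)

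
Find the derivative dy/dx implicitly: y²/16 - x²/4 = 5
Differentiate the relation implicitly: treat y = y(x) and apply the chain rule, so every y-derivative picks up a y' = dy/dx factor.

With everything moved to the left-hand side, differentiate term by term:
  d/dx[-x^2/4] = -x/2
  d/dx[y^2/16] = y·y'/8
  d/dx[-5] = 0

Separating the contributions that come from x directly and those that come through y:
  without y':      -x/2
  multiplying y':  y/8

so (-x/2) + (y/8)·y' = 0, and therefore
  dy/dx = -(-x/2)/(y/8) = 4x/y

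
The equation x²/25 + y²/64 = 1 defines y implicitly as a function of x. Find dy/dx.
Apply d/dx to both sides, remembering that y depends on x. Each occurrence of y therefore brings in a y' = dy/dx via the chain rule.

With F(x, y) equal to the left-hand side minus the right, differentiate F term by term:
  d/dx[x^2/25] = 2x/25
  d/dx[y^2/64] = y·y'/32
  d/dx[-1] = 0
Adding these up, d/dx[F] = 0 becomes
  (2x/25) + (y/32)·y' = 0,
so isolating y',
  dy/dx = -(2x/25)/(y/32) = -64x/(25y)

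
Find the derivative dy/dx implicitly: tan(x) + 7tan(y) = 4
Differentiate both sides with respect to x, treating y as y(x). By the chain rule, any term containing y contributes a factor of y' = dy/dx when we differentiate it.

Move every term to one side and write the relation as F(x, y) = 0. Term by term,
  d/dx[tan(x)] = tan(x)^2 + 1
  d/dx[7tan(y)] = 7·y'(tan(y)^2 + 1)
  d/dx[-4] = 0

The pieces without y' make up ∂F/∂x and the coefficient of y' is ∂F/∂y:
  ∂F/∂x = tan(x)^2 + 1,
  ∂F/∂y = 7tan(y)^2 + 7.

Since d/dx[F] = ∂F/∂x + (∂F/∂y)·y' = 0, solve for y':
  (∂F/∂y)·y' = -∂F/∂x
  dy/dx = -(∂F/∂x)/(∂F/∂y) = -(tan(x)^2 + 1)/(7tan(y)^2 + 7) = -cos(y)^2/(7cos(x)^2)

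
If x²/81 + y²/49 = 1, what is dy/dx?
Take d/dx of both sides. Since y is implicitly a function of x, the chain rule attaches a y' = dy/dx factor whenever we differentiate through y.

Set F(x, y) = (left side) − (right side), so the curve is F = 0. Differentiating each term of F:
  d/dx[x^2/81] = 2x/81
  d/dx[y^2/49] = 2y·y'/49
  d/dx[-1] = 0

Collecting, the y'-free part is the partial derivative in x and the y' coefficient is the partial derivative in y:
  ∂F/∂x = 2x/81
  ∂F/∂y = 2y/49

so d/dx[F(x, y(x))] = ∂F/∂x + (∂F/∂y)·y' = 0. Rearranging,
  dy/dx = -(∂F/∂x)/(∂F/∂y) = -(2x/81)/(2y/49) = -49x/(81y)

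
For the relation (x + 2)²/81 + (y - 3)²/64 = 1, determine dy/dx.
Differentiate both sides with respect to x, treating y as y(x). By the chain rule, any term containing y contributes a factor of y' = dy/dx when we differentiate it.

Move every term to one side and write the relation as F(x, y) = 0. Term by term,
  d/dx[(x + 2)^2/81] = 2x/81 + 4/81
  d/dx[(y - 3)^2/64] = y'(y - 3)/32
  d/dx[-1] = 0

The pieces without y' make up ∂F/∂x and the coefficient of y' is ∂F/∂y:
  ∂F/∂x = 2x/81 + 4/81,
  ∂F/∂y = y/32 - 3/32.

Since d/dx[F] = ∂F/∂x + (∂F/∂y)·y' = 0, solve for y':
  (∂F/∂y)·y' = -∂F/∂x
  dy/dx = -(∂F/∂x)/(∂F/∂y) = -(2x/81 + 4/81)/(y/32 - 3/32)
        = -(2(x + 2)/81)/((y - 3)/32) = 64(-x - 2)/(81(y - 3))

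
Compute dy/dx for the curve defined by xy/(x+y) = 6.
Differentiate the relation implicitly: treat y = y(x) and apply the chain rule, so every y-derivative picks up a y' = dy/dx factor.

With everything moved to the left-hand side, differentiate term by term:
  d/dx[xy/(x + y)] = xy(-y' - 1)/(x + y)^2 + x·y'/(x + y) + y/(x + y)
  d/dx[-6] = 0

Separating the contributions that come from x directly and those that come through y:
  without y':      -xy/(x + y)^2 + y/(x + y)
  multiplying y':  -xy/(x + y)^2 + x/(x + y)

so (-xy/(x + y)^2 + y/(x + y)) + (-xy/(x + y)^2 + x/(x + y))·y' = 0, and therefore
  dy/dx = -(-xy/(x + y)^2 + y/(x + y))/(-xy/(x + y)^2 + x/(x + y))
        = -(y^2/(x + y)^2)/(x^2/(x + y)^2) = -y^2/x^2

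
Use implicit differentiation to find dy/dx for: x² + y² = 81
Differentiate both sides with respect to x, treating y as y(x). By the chain rule, any term containing y contributes a factor of y' = dy/dx when we differentiate it.

Move every term to one side and write the relation as F(x, y) = 0. Term by term,
  d/dx[x^2] = 2x
  d/dx[y^2] = 2y·y'
  d/dx[-81] = 0

The pieces without y' make up ∂F/∂x and the coefficient of y' is ∂F/∂y:
  ∂F/∂x = 2x,
  ∂F/∂y = 2y.

Since d/dx[F] = ∂F/∂x + (∂F/∂y)·y' = 0, solve for y':
  (∂F/∂y)·y' = -∂F/∂x
  dy/dx = -(∂F/∂x)/(∂F/∂y) = -(2x)/(2y) = -x/y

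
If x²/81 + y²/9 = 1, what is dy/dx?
Take d/dx of both sides. Since y is implicitly a function of x, the chain rule attaches a y' = dy/dx factor whenever we differentiate through y.

Set F(x, y) = (left side) − (right side), so the curve is F = 0. Differentiating each term of F:
  d/dx[x^2/81] = 2x/81
  d/dx[y^2/9] = 2y·y'/9
  d/dx[-1] = 0

Collecting, the y'-free part is the partial derivative in x and the y' coefficient is the partial derivative in y:
  ∂F/∂x = 2x/81
  ∂F/∂y = 2y/9

so d/dx[F(x, y(x))] = ∂F/∂x + (∂F/∂y)·y' = 0. Rearranging,
  dy/dx = -(∂F/∂x)/(∂F/∂y) = -(2x/81)/(2y/9) = -x/(9y)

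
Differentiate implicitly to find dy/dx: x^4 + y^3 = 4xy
Take d/dx of both sides. Since y is implicitly a function of x, the chain rule attaches a y' = dy/dx factor whenever we differentiate through y.

Set F(x, y) = (left side) − (right side), so the curve is F = 0. Differentiating each term of F:
  d/dx[x^4] = 4x^3
  d/dx[-4xy] = -4x·y' - 4y
  d/dx[y^3] = 3y^2·y'

Collecting, the y'-free part is the partial derivative in x and the y' coefficient is the partial derivative in y:
  ∂F/∂x = 4x^3 - 4y
  ∂F/∂y = -4x + 3y^2

so d/dx[F(x, y(x))] = ∂F/∂x + (∂F/∂y)·y' = 0. Rearranging,
  dy/dx = -(∂F/∂x)/(∂F/∂y) = -(4x^3 - 4y)/(-4x + 3y^2) = 4(x^3 - y)/(4x - 3y^2)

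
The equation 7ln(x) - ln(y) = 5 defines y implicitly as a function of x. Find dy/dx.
Differentiate both sides with respect to x, treating y as y(x). By the chain rule, any term containing y contributes a factor of y' = dy/dx when we differentiate it.

Move every term to one side and write the relation as F(x, y) = 0. Term by term,
  d/dx[7ln(x)] = 7/x
  d/dx[-ln(y)] = -y'/y
  d/dx[-5] = 0

The pieces without y' make up ∂F/∂x and the coefficient of y' is ∂F/∂y:
  ∂F/∂x = 7/x,
  ∂F/∂y = -1/y.

Since d/dx[F] = ∂F/∂x + (∂F/∂y)·y' = 0, solve for y':
  (∂F/∂y)·y' = -∂F/∂x
  dy/dx = -(∂F/∂x)/(∂F/∂y) = -(7/x)/(-1/y) = 7y/x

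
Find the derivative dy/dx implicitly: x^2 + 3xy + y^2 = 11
Take d/dx of both sides. Since y is implicitly a function of x, the chain rule attaches a y' = dy/dx factor whenever we differentiate through y.

Set F(x, y) = (left side) − (right side), so the curve is F = 0. Differentiating each term of F:
  d/dx[x^2] = 2x
  d/dx[3xy] = 3x·y' + 3y
  d/dx[y^2] = 2y·y'
  d/dx[-11] = 0

Collecting, the y'-free part is the partial derivative in x and the y' coefficient is the partial derivative in y:
  ∂F/∂x = 2x + 3y
  ∂F/∂y = 3x + 2y

so d/dx[F(x, y(x))] = ∂F/∂x + (∂F/∂y)·y' = 0. Rearranging,
  dy/dx = -(∂F/∂x)/(∂F/∂y) = -(2x + 3y)/(3x + 2y) = (-2x - 3y)/(3x + 2y)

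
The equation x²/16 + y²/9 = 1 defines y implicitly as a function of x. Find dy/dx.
Differentiate the relation implicitly: treat y = y(x) and apply the chain rule, so every y-derivative picks up a y' = dy/dx factor.

With everything moved to the left-hand side, differentiate term by term:
  d/dx[x^2/16] = x/8
  d/dx[y^2/9] = 2y·y'/9
  d/dx[-1] = 0

Separating the contributions that come from x directly and those that come through y:
  without y':      x/8
  multiplying y':  2y/9

so (x/8) + (2y/9)·y' = 0, and therefore
  dy/dx = -(x/8)/(2y/9) = -9x/(16y)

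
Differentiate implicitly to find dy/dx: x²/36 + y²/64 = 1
Take d/dx of both sides. Since y is implicitly a function of x, the chain rule attaches a y' = dy/dx factor whenever we differentiate through y.

Set F(x, y) = (left side) − (right side), so the curve is F = 0. Differentiating each term of F:
  d/dx[x^2/36] = x/18
  d/dx[y^2/64] = y·y'/32
  d/dx[-1] = 0

Collecting, the y'-free part is the partial derivative in x and the y' coefficient is the partial derivative in y:
  ∂F/∂x = x/18
  ∂F/∂y = y/32

so d/dx[F(x, y(x))] = ∂F/∂x + (∂F/∂y)·y' = 0. Rearranging,
  dy/dx = -(∂F/∂x)/(∂F/∂y) = -(x/18)/(y/32) = -16x/(9y)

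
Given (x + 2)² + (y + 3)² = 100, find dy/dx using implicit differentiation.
Take d/dx of both sides. Since y is implicitly a function of x, the chain rule attaches a y' = dy/dx factor whenever we differentiate through y.

Set F(x, y) = (left side) − (right side), so the curve is F = 0. Differentiating each term of F:
  d/dx[(x + 2)^2] = 2x + 4
  d/dx[(y + 3)^2] = 2·y'(y + 3)
  d/dx[-100] = 0

Collecting, the y'-free part is the partial derivative in x and the y' coefficient is the partial derivative in y:
  ∂F/∂x = 2x + 4
  ∂F/∂y = 2y + 6

so d/dx[F(x, y(x))] = ∂F/∂x + (∂F/∂y)·y' = 0. Rearranging,
  dy/dx = -(∂F/∂x)/(∂F/∂y) = -(2x + 4)/(2y + 6) = (-x - 2)/(y + 3)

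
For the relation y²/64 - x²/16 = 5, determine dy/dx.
Take d/dx of both sides. Since y is implicitly a function of x, the chain rule attaches a y' = dy/dx factor whenever we differentiate through y.

Set F(x, y) = (left side) − (right side), so the curve is F = 0. Differentiating each term of F:
  d/dx[-x^2/16] = -x/8
  d/dx[y^2/64] = y·y'/32
  d/dx[-5] = 0

Collecting, the y'-free part is the partial derivative in x and the y' coefficient is the partial derivative in y:
  ∂F/∂x = -x/8
  ∂F/∂y = y/32

so d/dx[F(x, y(x))] = ∂F/∂x + (∂F/∂y)·y' = 0. Rearranging,
  dy/dx = -(∂F/∂x)/(∂F/∂y) = -(-x/8)/(y/32) = 4x/y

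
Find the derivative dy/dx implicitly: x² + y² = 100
Differentiate both sides with respect to x, treating y as y(x). By the chain rule, any term containing y contributes a factor of y' = dy/dx when we differentiate it.

Move every term to one side and write the relation as F(x, y) = 0. Term by term,
  d/dx[x^2] = 2x
  d/dx[y^2] = 2y·y'
  d/dx[-100] = 0

The pieces without y' make up ∂F/∂x and the coefficient of y' is ∂F/∂y:
  ∂F/∂x = 2x,
  ∂F/∂y = 2y.

Since d/dx[F] = ∂F/∂x + (∂F/∂y)·y' = 0, solve for y':
  (∂F/∂y)·y' = -∂F/∂x
  dy/dx = -(∂F/∂x)/(∂F/∂y) = -(2x)/(2y) = -x/y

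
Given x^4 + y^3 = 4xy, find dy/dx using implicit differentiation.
Take d/dx of both sides. Since y is implicitly a function of x, the chain rule attaches a y' = dy/dx factor whenever we differentiate through y.

Set F(x, y) = (left side) − (right side), so the curve is F = 0. Differentiating each term of F:
  d/dx[x^4] = 4x^3
  d/dx[-4xy] = -4x·y' - 4y
  d/dx[y^3] = 3y^2·y'

Collecting, the y'-free part is the partial derivative in x and the y' coefficient is the partial derivative in y:
  ∂F/∂x = 4x^3 - 4y
  ∂F/∂y = -4x + 3y^2

so d/dx[F(x, y(x))] = ∂F/∂x + (∂F/∂y)·y' = 0. Rearranging,
  dy/dx = -(∂F/∂x)/(∂F/∂y) = -(4x^3 - 4y)/(-4x + 3y^2) = 4(x^3 - y)/(4x - 3y^2)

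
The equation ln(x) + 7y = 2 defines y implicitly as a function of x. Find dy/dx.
Differentiate the relation implicitly: treat y = y(x) and apply the chain rule, so every y-derivative picks up a y' = dy/dx factor.

With everything moved to the left-hand side, differentiate term by term:
  d/dx[7y] = 7·y'
  d/dx[ln(x)] = 1/x
  d/dx[-2] = 0

Separating the contributions that come from x directly and those that come through y:
  without y':      1/x
  multiplying y':  7

so (1/x) + (7)·y' = 0, and therefore
  dy/dx = -(1/x)/(7) = -1/(7x)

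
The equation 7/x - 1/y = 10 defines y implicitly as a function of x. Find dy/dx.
Take d/dx of both sides. Since y is implicitly a function of x, the chain rule attaches a y' = dy/dx factor whenever we differentiate through y.

Set F(x, y) = (left side) − (right side), so the curve is F = 0. Differentiating each term of F:
  d/dx[-1/y] = y'/y^2
  d/dx[7/x] = -7/x^2
  d/dx[-10] = 0

Collecting, the y'-free part is the partial derivative in x and the y' coefficient is the partial derivative in y:
  ∂F/∂x = -7/x^2
  ∂F/∂y = y^(-2)

so d/dx[F(x, y(x))] = ∂F/∂x + (∂F/∂y)·y' = 0. Rearranging,
  dy/dx = -(∂F/∂x)/(∂F/∂y) = -(-7/x^2)/(y^(-2)) = 7y^2/x^2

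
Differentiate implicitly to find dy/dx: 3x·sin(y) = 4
Differentiate both sides with respect to x, treating y as y(x). By the chain rule, any term containing y contributes a factor of y' = dy/dx when we differentiate it.

Move every term to one side and write the relation as F(x, y) = 0. Term by term,
  d/dx[3x·sin(y)] = 3x·y'·cos(y) + 3sin(y)
  d/dx[-4] = 0

The pieces without y' make up ∂F/∂x and the coefficient of y' is ∂F/∂y:
  ∂F/∂x = 3sin(y),
  ∂F/∂y = 3x·cos(y).

Since d/dx[F] = ∂F/∂x + (∂F/∂y)·y' = 0, solve for y':
  (∂F/∂y)·y' = -∂F/∂x
  dy/dx = -(∂F/∂x)/(∂F/∂y) = -(3sin(y))/(3x·cos(y)) = -tan(y)/x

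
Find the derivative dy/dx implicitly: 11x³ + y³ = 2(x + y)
Differentiate both sides with respect to x, treating y as y(x). By the chain rule, any term containing y contributes a factor of y' = dy/dx when we differentiate it.

Move every term to one side and write the relation as F(x, y) = 0. Term by term,
  d/dx[11x^3] = 33x^2
  d/dx[-2x] = -2
  d/dx[y^3] = 3y^2·y'
  d/dx[-2y] = -2·y'

The pieces without y' make up ∂F/∂x and the coefficient of y' is ∂F/∂y:
  ∂F/∂x = 33x^2 - 2,
  ∂F/∂y = 3y^2 - 2.

Since d/dx[F] = ∂F/∂x + (∂F/∂y)·y' = 0, solve for y':
  (∂F/∂y)·y' = -∂F/∂x
  dy/dx = -(∂F/∂x)/(∂F/∂y) = -(33x^2 - 2)/(3y^2 - 2) = (2 - 33x^2)/(3y^2 - 2)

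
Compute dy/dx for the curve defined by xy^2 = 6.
Differentiate both sides with respect to x, treating y as y(x). By the chain rule, any term containing y contributes a factor of y' = dy/dx when we differentiate it.

Move every term to one side and write the relation as F(x, y) = 0. Term by term,
  d/dx[xy^2] = 2xy·y' + y^2
  d/dx[-6] = 0

The pieces without y' make up ∂F/∂x and the coefficient of y' is ∂F/∂y:
  ∂F/∂x = y^2,
  ∂F/∂y = 2xy.

Since d/dx[F] = ∂F/∂x + (∂F/∂y)·y' = 0, solve for y':
  (∂F/∂y)·y' = -∂F/∂x
  dy/dx = -(∂F/∂x)/(∂F/∂y) = -(y^2)/(2xy) = -y/(2x)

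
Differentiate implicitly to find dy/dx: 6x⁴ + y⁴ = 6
Apply d/dx to both sides, remembering that y depends on x. Each occurrence of y therefore brings in a y' = dy/dx via the chain rule.

With F(x, y) equal to the left-hand side minus the right, differentiate F term by term:
  d/dx[6x^4] = 24x^3
  d/dx[y^4] = 4y^3·y'
  d/dx[-6] = 0
Adding these up, d/dx[F] = 0 becomes
  (24x^3) + (4y^3)·y' = 0,
so isolating y',
  dy/dx = -(24x^3)/(4y^3) = -6x^3/y^3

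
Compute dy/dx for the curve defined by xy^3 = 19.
Differentiate the relation implicitly: treat y = y(x) and apply the chain rule, so every y-derivative picks up a y' = dy/dx factor.

With everything moved to the left-hand side, differentiate term by term:
  d/dx[xy^3] = 3xy^2·y' + y^3
  d/dx[-19] = 0

Separating the contributions that come from x directly and those that come through y:
  without y':      y^3
  multiplying y':  3xy^2

so (y^3) + (3xy^2)·y' = 0, and therefore
  dy/dx = -(y^3)/(3xy^2) = -y/(3x)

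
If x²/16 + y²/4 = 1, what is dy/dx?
Differentiate the relation implicitly: treat y = y(x) and apply the chain rule, so every y-derivative picks up a y' = dy/dx factor.

With everything moved to the left-hand side, differentiate term by term:
  d/dx[x^2/16] = x/8
  d/dx[y^2/4] = y·y'/2
  d/dx[-1] = 0

Separating the contributions that come from x directly and those that come through y:
  without y':      x/8
  multiplying y':  y/2

so (x/8) + (y/2)·y' = 0, and therefore
  dy/dx = -(x/8)/(y/2) = -x/(4y)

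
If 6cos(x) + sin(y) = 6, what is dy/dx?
Apply d/dx to both sides, remembering that y depends on x. Each occurrence of y therefore brings in a y' = dy/dx via the chain rule.

With F(x, y) equal to the left-hand side minus the right, differentiate F term by term:
  d/dx[sin(y)] = y'·cos(y)
  d/dx[6cos(x)] = -6sin(x)
  d/dx[-6] = 0
Adding these up, d/dx[F] = 0 becomes
  (-6sin(x)) + (cos(y))·y' = 0,
so isolating y',
  dy/dx = -(-6sin(x))/(cos(y)) = 6sin(x)/cos(y)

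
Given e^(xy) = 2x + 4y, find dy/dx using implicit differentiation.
Differentiate the relation implicitly: treat y = y(x) and apply the chain rule, so every y-derivative picks up a y' = dy/dx factor.

With everything moved to the left-hand side, differentiate term by term:
  d/dx[-2x] = -2
  d/dx[-4y] = -4·y'
  d/dx[e^(xy)] = (x·y' + y)·e^(xy)

Separating the contributions that come from x directly and those that come through y:
  without y':      y·e^(xy) - 2
  multiplying y':  x·e^(xy) - 4

so (y·e^(xy) - 2) + (x·e^(xy) - 4)·y' = 0, and therefore
  dy/dx = -(y·e^(xy) - 2)/(x·e^(xy) - 4) = (-y·e^(xy) + 2)/(x·e^(xy) - 4)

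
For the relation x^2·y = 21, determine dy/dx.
Differentiate the relation implicitly: treat y = y(x) and apply the chain rule, so every y-derivative picks up a y' = dy/dx factor.

With everything moved to the left-hand side, differentiate term by term:
  d/dx[x^2y] = x^2·y' + 2xy
  d/dx[-21] = 0

Separating the contributions that come from x directly and those that come through y:
  without y':      2xy
  multiplying y':  x^2

so (2xy) + (x^2)·y' = 0, and therefore
  dy/dx = -(2xy)/(x^2) = -2y/x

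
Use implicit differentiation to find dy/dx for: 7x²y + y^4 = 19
Differentiate the relation implicitly: treat y = y(x) and apply the chain rule, so every y-derivative picks up a y' = dy/dx factor.

With everything moved to the left-hand side, differentiate term by term:
  d/dx[7x^2y] = 7x^2·y' + 14xy
  d/dx[y^4] = 4y^3·y'
  d/dx[-19] = 0

Separating the contributions that come from x directly and those that come through y:
  without y':      14xy
  multiplying y':  7x^2 + 4y^3

so (14xy) + (7x^2 + 4y^3)·y' = 0, and therefore
  dy/dx = -(14xy)/(7x^2 + 4y^3) = -14xy/(7x^2 + 4y^3)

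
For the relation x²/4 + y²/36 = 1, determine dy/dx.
Differentiate the relation implicitly: treat y = y(x) and apply the chain rule, so every y-derivative picks up a y' = dy/dx factor.

With everything moved to the left-hand side, differentiate term by term:
  d/dx[x^2/4] = x/2
  d/dx[y^2/36] = y·y'/18
  d/dx[-1] = 0

Separating the contributions that come from x directly and those that come through y:
  without y':      x/2
  multiplying y':  y/18

so (x/2) + (y/18)·y' = 0, and therefore
  dy/dx = -(x/2)/(y/18) = -9x/y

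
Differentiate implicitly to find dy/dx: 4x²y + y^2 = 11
Differentiate the relation implicitly: treat y = y(x) and apply the chain rule, so every y-derivative picks up a y' = dy/dx factor.

With everything moved to the left-hand side, differentiate term by term:
  d/dx[4x^2y] = 4x^2·y' + 8xy
  d/dx[y^2] = 2y·y'
  d/dx[-11] = 0

Separating the contributions that come from x directly and those that come through y:
  without y':      8xy
  multiplying y':  4x^2 + 2y

so (8xy) + (4x^2 + 2y)·y' = 0, and therefore
  dy/dx = -(8xy)/(4x^2 + 2y) = -4xy/(2x^2 + y)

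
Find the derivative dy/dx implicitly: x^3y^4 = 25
Take d/dx of both sides. Since y is implicitly a function of x, the chain rule attaches a y' = dy/dx factor whenever we differentiate through y.

Set F(x, y) = (left side) − (right side), so the curve is F = 0. Differentiating each term of F:
  d/dx[x^3y^4] = 4x^3y^3·y' + 3x^2y^4
  d/dx[-25] = 0

Collecting, the y'-free part is the partial derivative in x and the y' coefficient is the partial derivative in y:
  ∂F/∂x = 3x^2y^4
  ∂F/∂y = 4x^3y^3

so d/dx[F(x, y(x))] = ∂F/∂x + (∂F/∂y)·y' = 0. Rearranging,
  dy/dx = -(∂F/∂x)/(∂F/∂y) = -(3x^2y^4)/(4x^3y^3) = -3y/(4x)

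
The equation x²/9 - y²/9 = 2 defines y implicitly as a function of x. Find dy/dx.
Differentiate both sides with respect to x, treating y as y(x). By the chain rule, any term containing y contributes a factor of y' = dy/dx when we differentiate it.

Move every term to one side and write the relation as F(x, y) = 0. Term by term,
  d/dx[x^2/9] = 2x/9
  d/dx[-y^2/9] = -2y·y'/9
  d/dx[-2] = 0

The pieces without y' make up ∂F/∂x and the coefficient of y' is ∂F/∂y:
  ∂F/∂x = 2x/9,
  ∂F/∂y = -2y/9.

Since d/dx[F] = ∂F/∂x + (∂F/∂y)·y' = 0, solve for y':
  (∂F/∂y)·y' = -∂F/∂x
  dy/dx = -(∂F/∂x)/(∂F/∂y) = -(2x/9)/(-2y/9) = x/y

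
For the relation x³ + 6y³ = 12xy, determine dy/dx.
Differentiate the relation implicitly: treat y = y(x) and apply the chain rule, so every y-derivative picks up a y' = dy/dx factor.

With everything moved to the left-hand side, differentiate term by term:
  d/dx[x^3] = 3x^2
  d/dx[-12xy] = -12x·y' - 12y
  d/dx[6y^3] = 18y^2·y'

Separating the contributions that come from x directly and those that come through y:
  without y':      3x^2 - 12y
  multiplying y':  -12x + 18y^2

so (3x^2 - 12y) + (-12x + 18y^2)·y' = 0, and therefore
  dy/dx = -(3x^2 - 12y)/(-12x + 18y^2) = (x^2 - 4y)/(2(2x - 3y^2))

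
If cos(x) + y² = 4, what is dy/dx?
Take d/dx of both sides. Since y is implicitly a function of x, the chain rule attaches a y' = dy/dx factor whenever we differentiate through y.

Set F(x, y) = (left side) − (right side), so the curve is F = 0. Differentiating each term of F:
  d/dx[y^2] = 2y·y'
  d/dx[cos(x)] = -sin(x)
  d/dx[-4] = 0

Collecting, the y'-free part is the partial derivative in x and the y' coefficient is the partial derivative in y:
  ∂F/∂x = -sin(x)
  ∂F/∂y = 2y

so d/dx[F(x, y(x))] = ∂F/∂x + (∂F/∂y)·y' = 0. Rearranging,
  dy/dx = -(∂F/∂x)/(∂F/∂y) = -(-sin(x))/(2y) = sin(x)/(2y)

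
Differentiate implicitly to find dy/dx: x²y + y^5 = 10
Differentiate both sides with respect to x, treating y as y(x). By the chain rule, any term containing y contributes a factor of y' = dy/dx when we differentiate it.

Move every term to one side and write the relation as F(x, y) = 0. Term by term,
  d/dx[x^2y] = x^2·y' + 2xy
  d/dx[y^5] = 5y^4·y'
  d/dx[-10] = 0

The pieces without y' make up ∂F/∂x and the coefficient of y' is ∂F/∂y:
  ∂F/∂x = 2xy,
  ∂F/∂y = x^2 + 5y^4.

Since d/dx[F] = ∂F/∂x + (∂F/∂y)·y' = 0, solve for y':
  (∂F/∂y)·y' = -∂F/∂x
  dy/dx = -(∂F/∂x)/(∂F/∂y) = -(2xy)/(x^2 + 5y^4) = -2xy/(x^2 + 5y^4)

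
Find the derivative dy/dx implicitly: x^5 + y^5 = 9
Take d/dx of both sides. Since y is implicitly a function of x, the chain rule attaches a y' = dy/dx factor whenever we differentiate through y.

Set F(x, y) = (left side) − (right side), so the curve is F = 0. Differentiating each term of F:
  d/dx[x^5] = 5x^4
  d/dx[y^5] = 5y^4·y'
  d/dx[-9] = 0

Collecting, the y'-free part is the partial derivative in x and the y' coefficient is the partial derivative in y:
  ∂F/∂x = 5x^4
  ∂F/∂y = 5y^4

so d/dx[F(x, y(x))] = ∂F/∂x + (∂F/∂y)·y' = 0. Rearranging,
  dy/dx = -(∂F/∂x)/(∂F/∂y) = -(5x^4)/(5y^4) = -x^4/y^4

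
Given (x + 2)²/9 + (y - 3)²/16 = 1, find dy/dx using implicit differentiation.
Differentiate the relation implicitly: treat y = y(x) and apply the chain rule, so every y-derivative picks up a y' = dy/dx factor.

With everything moved to the left-hand side, differentiate term by term:
  d/dx[(x + 2)^2/9] = 2x/9 + 4/9
  d/dx[(y - 3)^2/16] = y'(y - 3)/8
  d/dx[-1] = 0

Separating the contributions that come from x directly and those that come through y:
  without y':      2x/9 + 4/9
  multiplying y':  y/8 - 3/8

so (2x/9 + 4/9) + (y/8 - 3/8)·y' = 0, and therefore
  dy/dx = -(2x/9 + 4/9)/(y/8 - 3/8)
        = -(2(x + 2)/9)/((y - 3)/8) = 16(-x - 2)/(9(y - 3))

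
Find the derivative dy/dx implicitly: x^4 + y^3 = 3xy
Apply d/dx to both sides, remembering that y depends on x. Each occurrence of y therefore brings in a y' = dy/dx via the chain rule.

With F(x, y) equal to the left-hand side minus the right, differentiate F term by term:
  d/dx[x^4] = 4x^3
  d/dx[-3xy] = -3x·y' - 3y
  d/dx[y^3] = 3y^2·y'
Adding these up, d/dx[F] = 0 becomes
  (4x^3 - 3y) + (-3x + 3y^2)·y' = 0,
so isolating y',
  dy/dx = -(4x^3 - 3y)/(-3x + 3y^2) = (4x^3/3 - y)/(x - y^2)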